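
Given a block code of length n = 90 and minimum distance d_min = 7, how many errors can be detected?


Detection capability = d_min - 1 = 7 - 1 = 6

6 errors


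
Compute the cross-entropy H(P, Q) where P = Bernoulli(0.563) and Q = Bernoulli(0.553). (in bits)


H(P,Q) = -p*log2(q) - (1-p)*log2(1-q). -0.563*log2(0.553) = 0.481167; -0.437*log2(0.447) = 0.507642. H(P,Q) = 0.481167 + 0.507642 = 0.9888

0.9888 bits


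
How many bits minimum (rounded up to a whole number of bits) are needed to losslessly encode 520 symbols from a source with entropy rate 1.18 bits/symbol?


Minimum bits >= n * H = 520 * 1.18 = 613.6, rounded up to a whole number of bits = 614

614 bits


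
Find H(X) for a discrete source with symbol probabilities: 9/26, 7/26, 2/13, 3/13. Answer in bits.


H = -sum(p_i * log2(p_i)). Terms: -(9/26)*log2(9/26) = 0.529794; -(7/26)*log2(7/26) = 0.509677; -(2/13)*log2(2/13) = 0.415452; -(3/13)*log2(3/13) = 0.488187. H = 0.529794 + 0.509677 + 0.415452 + 0.488187 = 1.9431

1.9431 bits


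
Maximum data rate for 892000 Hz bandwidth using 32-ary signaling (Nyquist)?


Rate = 2 * B * log2(M) = 2 * 892000 * 5.0 = 8920000.0

8920000.0 bps


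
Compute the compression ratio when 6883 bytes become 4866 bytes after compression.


Ratio = original / compressed = 6883 / 4866 = 1.4145

1.4145


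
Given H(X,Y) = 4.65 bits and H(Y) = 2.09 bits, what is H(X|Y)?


H(X|Y) = H(X,Y) - H(Y) = 4.65 - 2.09 = 2.56

2.56 bits


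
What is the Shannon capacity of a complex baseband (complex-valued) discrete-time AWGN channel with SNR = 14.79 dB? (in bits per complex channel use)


SNR_linear = 10^(14.79/10) = 30.1301; C = log2(1 + SNR_linear) = log2(1 + 30.1301) = 4.9602

4.9602 bits/channel use


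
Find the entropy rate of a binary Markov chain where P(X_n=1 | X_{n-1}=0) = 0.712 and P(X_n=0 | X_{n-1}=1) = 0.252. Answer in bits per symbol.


Stationary distribution: pi_0 = p10/(p01+p10) = 0.2614, pi_1 = 0.7386. Entropy rate H' = pi_0*H(p01) + pi_1*H(p10) = 0.2614*0.8661 + 0.7386*0.8144 = 0.8279

0.8279 bits/symbol


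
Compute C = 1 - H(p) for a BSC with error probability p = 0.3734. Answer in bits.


H(p) = -p*log2(p) - (1-p)*log2(1-p) = -0.3734*log2(0.3734) - 0.6266*log2(0.6266) = 0.530678 + 0.422569 = 0.9532. C = 1 - H(p) = 1 - 0.9532 = 0.0468

0.0468 bits


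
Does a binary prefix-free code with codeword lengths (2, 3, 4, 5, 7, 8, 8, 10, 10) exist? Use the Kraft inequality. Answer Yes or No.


Kraft sum = sum(2^(-l_i)) = 0.4863, need <= 1. Result: satisfied (a binary prefix-free code with these lengths exists)

Yes


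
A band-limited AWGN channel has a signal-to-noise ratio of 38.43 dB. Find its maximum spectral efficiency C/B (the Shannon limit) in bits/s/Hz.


SNR_linear = 10^(38.43/10) = 6966.2651; C/B = log2(1 + SNR_linear) = log2(1 + 6966.2651) = 12.7664

12.7664 bits/s/Hz


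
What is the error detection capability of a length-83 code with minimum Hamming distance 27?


Detection capability = d_min - 1 = 27 - 1 = 26

26 errors


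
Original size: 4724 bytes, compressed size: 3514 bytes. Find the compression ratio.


Ratio = original / compressed = 4724 / 3514 = 1.3443

1.3443


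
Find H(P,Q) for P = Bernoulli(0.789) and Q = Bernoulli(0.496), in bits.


H(P,Q) = -p*log2(q) - (1-p)*log2(1-q). -0.789*log2(0.496) = 0.798143; -0.211*log2(0.504) = 0.208574. H(P,Q) = 0.798143 + 0.208574 = 1.0067

1.0067 bits


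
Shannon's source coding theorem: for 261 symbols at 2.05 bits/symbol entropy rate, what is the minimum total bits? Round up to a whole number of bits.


Minimum bits >= n * H = 261 * 2.05 = 535.05, rounded up to a whole number of bits = 536

536 bits


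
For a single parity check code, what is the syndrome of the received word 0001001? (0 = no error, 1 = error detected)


Syndrome = XOR of all bits = 0 XOR 0 XOR 0 XOR 1 XOR 0 XOR 0 XOR 1 = 0

0


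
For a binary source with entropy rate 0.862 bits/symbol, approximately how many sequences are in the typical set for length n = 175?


log2|A_typical| = nH = 175 * 0.862 = 150.85, so |A_typical| ~ 2^150.85 = 2.573e+45

2.573e+45


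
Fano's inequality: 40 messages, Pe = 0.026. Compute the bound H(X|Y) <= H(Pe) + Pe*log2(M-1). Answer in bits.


H(Pe) = -Pe*log2(Pe) - (1-Pe)*log2(1-Pe) = -0.026*log2(0.026) - 0.974*log2(0.974) = 0.136899 + 0.037018 = 0.1739. Pe*log2(M-1) = 0.026*log2(39) = 0.137420. Bound = H(Pe) + Pe*log2(M-1) = 0.136899 + 0.037018 + 0.137420 = 0.3113

0.3113 bits


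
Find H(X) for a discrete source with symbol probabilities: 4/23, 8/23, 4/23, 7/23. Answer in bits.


H = -sum(p_i * log2(p_i)). Terms: -(4/23)*log2(4/23) = 0.438880; -(8/23)*log2(8/23) = 0.529935; -(4/23)*log2(4/23) = 0.438880; -(7/23)*log2(7/23) = 0.522324. H = 0.438880 + 0.529935 + 0.438880 + 0.522324 = 1.93

1.93 bits


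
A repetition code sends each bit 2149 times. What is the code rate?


Rate = k/n = 1/2149

1/2149


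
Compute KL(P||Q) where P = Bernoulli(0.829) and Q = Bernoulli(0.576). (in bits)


KL = p*log2(p/q) + (1-p)*log2((1-p)/(1-q)) = 0.829*log2(0.829/0.576) + 0.171*log2(0.171/0.424) = 0.2115

0.2115 bits


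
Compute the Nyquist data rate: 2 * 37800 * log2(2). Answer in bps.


Rate = 2 * B * log2(M) = 2 * 37800 * 1.0 = 75600.0

75600.0 bps


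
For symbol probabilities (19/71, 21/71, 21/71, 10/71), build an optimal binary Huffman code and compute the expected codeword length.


Huffman construction (repeatedly merge the two least-probable nodes; each merge adds 1 bit to every symbol beneath it): 10/71 + 19/71 = 29/71; 21/71 + 21/71 = 42/71; 29/71 + 42/71 = 1. Resulting codeword lengths (in the order the probabilities were given): (2, 2, 2, 2). L_avg = sum(p_i * l_i) = 19/71*2 + 21/71*2 + 21/71*2 + 10/71*2 = 2

2.0 bits


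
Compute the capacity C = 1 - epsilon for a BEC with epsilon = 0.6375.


C = 1 - epsilon = 1 - 0.6375 = 0.3625

0.3625 bits


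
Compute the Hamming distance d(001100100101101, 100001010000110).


Count differing positions: ^ . ^ ^ . ^ ^ ^ . ^ . ^ . ^ ^ = 10 differences

10


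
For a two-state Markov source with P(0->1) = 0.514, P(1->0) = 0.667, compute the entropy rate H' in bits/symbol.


Stationary distribution: pi_0 = p10/(p01+p10) = 0.5648, pi_1 = 0.4352. Entropy rate H' = pi_0*H(p01) + pi_1*H(p10) = 0.5648*0.9994 + 0.4352*0.918 = 0.964

0.964 bits/symbol


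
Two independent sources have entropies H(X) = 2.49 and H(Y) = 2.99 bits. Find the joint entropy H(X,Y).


For independent variables, H(X,Y) = H(X) + H(Y) = 2.49 + 2.99 = 5.48

5.48 bits


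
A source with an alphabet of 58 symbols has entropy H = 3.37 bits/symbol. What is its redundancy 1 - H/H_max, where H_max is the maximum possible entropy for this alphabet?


H_max = log2(K) = log2(58) = 5.858 bits/symbol. Redundancy = 1 - H/H_max = 1 - 3.37/5.858 = 1 - 0.5753 = 0.4247

0.4247


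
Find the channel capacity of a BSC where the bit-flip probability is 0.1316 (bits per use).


H(p) = -p*log2(p) - (1-p)*log2(1-p) = -0.1316*log2(0.1316) - 0.8684*log2(0.8684) = 0.385031 + 0.176779 = 0.5618. C = 1 - H(p) = 1 - 0.5618 = 0.4382

0.4382 bits


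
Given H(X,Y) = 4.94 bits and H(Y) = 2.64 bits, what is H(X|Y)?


H(X|Y) = H(X,Y) - H(Y) = 4.94 - 2.64 = 2.3

2.3 bits


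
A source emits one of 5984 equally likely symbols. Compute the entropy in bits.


H = log2(n) = log2(5984) = 12.5469

12.5469 bits


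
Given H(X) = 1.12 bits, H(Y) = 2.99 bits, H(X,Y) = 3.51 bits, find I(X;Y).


I(X;Y) = H(X) + H(Y) - H(X,Y) = 1.12 + 2.99 - 3.51 = 0.6

0.6 bits


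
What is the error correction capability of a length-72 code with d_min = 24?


Correction capability = floor((d-1)/2) = floor((24-1)/2) = 11

11 errors


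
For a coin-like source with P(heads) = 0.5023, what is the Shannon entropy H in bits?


H = -p*log2(p) - (1-p)*log2(1-p). -0.5023*log2(0.5023) = 0.498974; -0.4977*log2(0.4977) = 0.501011. H = 0.498974 + 0.501011 = 1.0

1.0 bits


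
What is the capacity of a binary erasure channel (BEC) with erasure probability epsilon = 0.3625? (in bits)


C = 1 - epsilon = 1 - 0.3625 = 0.6375

0.6375 bits


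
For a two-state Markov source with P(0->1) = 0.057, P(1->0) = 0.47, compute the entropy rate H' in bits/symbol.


Stationary distribution: pi_0 = p10/(p01+p10) = 0.8918, pi_1 = 0.1082. Entropy rate H' = pi_0*H(p01) + pi_1*H(p10) = 0.8918*0.3154 + 0.1082*0.9974 = 0.3892

0.3892 bits/symbol


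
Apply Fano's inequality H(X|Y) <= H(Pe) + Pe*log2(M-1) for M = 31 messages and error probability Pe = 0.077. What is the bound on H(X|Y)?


H(Pe) = -Pe*log2(Pe) - (1-Pe)*log2(1-Pe) = -0.077*log2(0.077) - 0.923*log2(0.923) = 0.284823 + 0.106696 = 0.3915. Pe*log2(M-1) = 0.077*log2(30) = 0.377831. Bound = H(Pe) + Pe*log2(M-1) = 0.284823 + 0.106696 + 0.377831 = 0.7693

0.7693 bits


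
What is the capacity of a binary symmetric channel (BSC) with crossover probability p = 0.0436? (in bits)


H(p) = -p*log2(p) - (1-p)*log2(1-p) = -0.0436*log2(0.0436) - 0.9564*log2(0.9564) = 0.197051 + 0.061510 = 0.2586. C = 1 - H(p) = 1 - 0.2586 = 0.7414

0.7414 bits


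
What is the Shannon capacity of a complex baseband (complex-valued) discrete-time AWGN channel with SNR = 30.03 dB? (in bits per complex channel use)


SNR_linear = 10^(30.03/10) = 1006.9317; C = log2(1 + SNR_linear) = log2(1 + 1006.9317) = 9.9772

9.9772 bits/channel use


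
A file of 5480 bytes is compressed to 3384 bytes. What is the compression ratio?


Ratio = original / compressed = 5480 / 3384 = 1.6194

1.6194


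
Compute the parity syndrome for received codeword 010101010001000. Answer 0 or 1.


Syndrome = XOR of all bits = 0 XOR 1 XOR 0 XOR 1 XOR 0 XOR 1 XOR 0 XOR 1 XOR 0 XOR 0 XOR 0 XOR 1 XOR 0 XOR 0 XOR 0 = 1

1


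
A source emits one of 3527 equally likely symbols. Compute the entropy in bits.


H = log2(n) = log2(3527) = 11.7842

11.7842 bits


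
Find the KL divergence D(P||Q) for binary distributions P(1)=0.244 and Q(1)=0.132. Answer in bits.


KL = p*log2(p/q) + (1-p)*log2((1-p)/(1-q)) = 0.244*log2(0.244/0.132) + 0.756*log2(0.756/0.868) = 0.0656

0.0656 bits


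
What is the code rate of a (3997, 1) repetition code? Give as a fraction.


Rate = k/n = 1/3997

1/3997


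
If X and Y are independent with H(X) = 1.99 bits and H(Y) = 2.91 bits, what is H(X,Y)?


For independent variables, H(X,Y) = H(X) + H(Y) = 1.99 + 2.91 = 4.9

4.9 bits


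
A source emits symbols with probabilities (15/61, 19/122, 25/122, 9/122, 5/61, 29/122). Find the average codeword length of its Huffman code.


Huffman construction (repeatedly merge the two least-probable nodes; each merge adds 1 bit to every symbol beneath it): 9/122 + 5/61 = 19/122; 19/122 + 19/122 = 19/61; 25/122 + 29/122 = 27/61; 15/61 + 19/61 = 34/61; 27/61 + 34/61 = 1. Resulting codeword lengths (in the order the probabilities were given): (2, 3, 2, 4, 4, 2). L_avg = sum(p_i * l_i) = 15/61*2 + 19/122*3 + 25/122*2 + 9/122*4 + 5/61*4 + 29/122*2 = 301/122 = 2.4672

2.4672 bits


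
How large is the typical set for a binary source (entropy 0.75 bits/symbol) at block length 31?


log2|A_typical| = nH = 31 * 0.75 = 23.25, so |A_typical| ~ 2^23.25 = 9.976e+06

9.976e+06


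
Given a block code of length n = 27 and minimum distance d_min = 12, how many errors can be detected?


Detection capability = d_min - 1 = 12 - 1 = 11

11 errors


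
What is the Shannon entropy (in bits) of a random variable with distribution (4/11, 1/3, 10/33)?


H = -sum(p_i * log2(p_i)). Terms: -(4/11)*log2(4/11) = 0.530702; -(1/3)*log2(1/3) = 0.528321; -(10/33)*log2(10/33) = 0.521959. H = 0.530702 + 0.528321 + 0.521959 = 1.581

1.581 bits


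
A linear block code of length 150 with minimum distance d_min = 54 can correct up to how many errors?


Correction capability = floor((d-1)/2) = floor((54-1)/2) = 26

26 errors


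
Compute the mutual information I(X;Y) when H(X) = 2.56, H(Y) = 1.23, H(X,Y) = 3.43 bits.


I(X;Y) = H(X) + H(Y) - H(X,Y) = 2.56 + 1.23 - 3.43 = 0.36

0.36 bits


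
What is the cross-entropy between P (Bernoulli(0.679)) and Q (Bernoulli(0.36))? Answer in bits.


H(P,Q) = -p*log2(q) - (1-p)*log2(1-q). -0.679*log2(0.36) = 1.000799; -0.321*log2(0.64) = 0.206678. H(P,Q) = 1.000799 + 0.206678 = 1.2075

1.2075 bits


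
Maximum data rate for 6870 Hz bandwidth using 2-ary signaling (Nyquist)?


Rate = 2 * B * log2(M) = 2 * 6870 * 1.0 = 13740.0

13740.0 bps


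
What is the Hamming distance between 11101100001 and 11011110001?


Count differing positions: . . ^ ^ . . ^ . . . . = 3 differences

3


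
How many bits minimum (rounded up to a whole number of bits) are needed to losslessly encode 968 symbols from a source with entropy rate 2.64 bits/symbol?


Minimum bits >= n * H = 968 * 2.64 = 2555.52, rounded up to a whole number of bits = 2556

2556 bits


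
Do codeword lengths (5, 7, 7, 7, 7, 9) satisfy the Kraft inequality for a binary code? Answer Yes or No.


Kraft sum = sum(2^(-l_i)) = 0.0645, need <= 1. Result: satisfied (a binary prefix-free code with these lengths exists)

Yes


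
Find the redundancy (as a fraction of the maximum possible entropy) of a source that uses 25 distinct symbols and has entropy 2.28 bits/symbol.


H_max = log2(K) = log2(25) = 4.6439 bits/symbol. Redundancy = 1 - H/H_max = 1 - 2.28/4.6439 = 1 - 0.491 = 0.509

0.509


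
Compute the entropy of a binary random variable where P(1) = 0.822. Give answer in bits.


H = -p*log2(p) - (1-p)*log2(1-p). -0.822*log2(0.822) = 0.232453; -0.178*log2(0.178) = 0.443229. H = 0.232453 + 0.443229 = 0.6757

0.6757 bits


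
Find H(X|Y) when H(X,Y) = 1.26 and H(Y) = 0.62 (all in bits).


H(X|Y) = H(X,Y) - H(Y) = 1.26 - 0.62 = 0.64

0.64 bits


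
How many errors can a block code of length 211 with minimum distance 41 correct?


Correction capability = floor((d-1)/2) = floor((41-1)/2) = 20

20 errors


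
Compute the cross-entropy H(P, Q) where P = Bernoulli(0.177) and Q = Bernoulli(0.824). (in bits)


H(P,Q) = -p*log2(q) - (1-p)*log2(1-q). -0.177*log2(0.824) = 0.049433; -0.823*log2(0.176) = 2.062728. H(P,Q) = 0.049433 + 2.062728 = 2.1122

2.1122 bits


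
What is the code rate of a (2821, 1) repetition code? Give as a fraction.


Rate = k/n = 1/2821

1/2821


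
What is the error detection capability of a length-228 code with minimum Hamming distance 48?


Detection capability = d_min - 1 = 48 - 1 = 47

47 errors


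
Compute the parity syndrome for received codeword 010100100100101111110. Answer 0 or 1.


Syndrome = XOR of all bits = 0 XOR 1 XOR 0 XOR 1 XOR 0 XOR 0 XOR 1 XOR 0 XOR 0 XOR 1 XOR 0 XOR 0 XOR 1 XOR 0 XOR 1 XOR 1 XOR 1 XOR 1 XOR 1 XOR 1 XOR 0 = 1

1


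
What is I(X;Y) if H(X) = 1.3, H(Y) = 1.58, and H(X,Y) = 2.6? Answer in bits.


I(X;Y) = H(X) + H(Y) - H(X,Y) = 1.3 + 1.58 - 2.6 = 0.28

0.28 bits


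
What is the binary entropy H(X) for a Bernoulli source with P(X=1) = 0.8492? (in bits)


H = -p*log2(p) - (1-p)*log2(1-p). -0.8492*log2(0.8492) = 0.200262; -0.1508*log2(0.1508) = 0.411577. H = 0.200262 + 0.411577 = 0.6118

0.6118 bits


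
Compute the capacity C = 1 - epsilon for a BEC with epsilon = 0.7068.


C = 1 - epsilon = 1 - 0.7068 = 0.2932

0.2932 bits


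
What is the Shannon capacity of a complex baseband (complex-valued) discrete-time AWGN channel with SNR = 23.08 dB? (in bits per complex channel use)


SNR_linear = 10^(23.08/10) = 203.2357; C = log2(1 + SNR_linear) = log2(1 + 203.2357) = 7.6741

7.6741 bits/channel use


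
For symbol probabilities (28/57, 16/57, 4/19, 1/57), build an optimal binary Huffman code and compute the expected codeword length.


Huffman construction (repeatedly merge the two least-probable nodes; each merge adds 1 bit to every symbol beneath it): 1/57 + 4/19 = 13/57; 13/57 + 16/57 = 29/57; 28/57 + 29/57 = 1. Resulting codeword lengths (in the order the probabilities were given): (1, 2, 3, 3). L_avg = sum(p_i * l_i) = 28/57*1 + 16/57*2 + 4/19*3 + 1/57*3 = 33/19 = 1.7368

1.7368 bits


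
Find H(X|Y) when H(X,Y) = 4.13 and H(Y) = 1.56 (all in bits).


H(X|Y) = H(X,Y) - H(Y) = 4.13 - 1.56 = 2.57

2.57 bits


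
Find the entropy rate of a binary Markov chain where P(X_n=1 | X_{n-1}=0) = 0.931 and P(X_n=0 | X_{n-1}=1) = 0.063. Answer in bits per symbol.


Stationary distribution: pi_0 = p10/(p01+p10) = 0.0634, pi_1 = 0.9366. Entropy rate H' = pi_0*H(p01) + pi_1*H(p10) = 0.0634*0.3622 + 0.9366*0.3392 = 0.3407

0.3407 bits/symbol


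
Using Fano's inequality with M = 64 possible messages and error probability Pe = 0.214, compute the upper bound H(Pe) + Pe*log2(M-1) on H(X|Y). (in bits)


H(Pe) = -Pe*log2(Pe) - (1-Pe)*log2(1-Pe) = -0.214*log2(0.214) - 0.786*log2(0.786) = 0.476004 + 0.273055 = 0.7491. Pe*log2(M-1) = 0.214*log2(63) = 1.279138. Bound = H(Pe) + Pe*log2(M-1) = 0.476004 + 0.273055 + 1.279138 = 2.0282

2.0282 bits


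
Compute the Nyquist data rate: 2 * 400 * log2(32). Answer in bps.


Rate = 2 * B * log2(M) = 2 * 400 * 5.0 = 4000.0

4000.0 bps


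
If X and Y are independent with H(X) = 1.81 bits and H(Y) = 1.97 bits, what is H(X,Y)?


For independent variables, H(X,Y) = H(X) + H(Y) = 1.81 + 1.97 = 3.78

3.78 bits


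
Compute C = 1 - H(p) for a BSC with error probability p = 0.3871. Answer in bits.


H(p) = -p*log2(p) - (1-p)*log2(1-p) = -0.3871*log2(0.3871) - 0.6129*log2(0.6129) = 0.530026 + 0.432877 = 0.9629. C = 1 - H(p) = 1 - 0.9629 = 0.0371

0.0371 bits


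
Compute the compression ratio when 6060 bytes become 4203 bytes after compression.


Ratio = original / compressed = 6060 / 4203 = 1.4418

1.4418


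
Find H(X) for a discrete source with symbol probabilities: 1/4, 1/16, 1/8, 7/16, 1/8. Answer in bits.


H = -sum(p_i * log2(p_i)). Terms: -(1/4)*log2(1/4) = 0.500000; -(1/16)*log2(1/16) = 0.250000; -(1/8)*log2(1/8) = 0.375000; -(7/16)*log2(7/16) = 0.521782; -(1/8)*log2(1/8) = 0.375000. H = 0.500000 + 0.250000 + 0.375000 + 0.521782 + 0.375000 = 2.0218

2.0218 bits


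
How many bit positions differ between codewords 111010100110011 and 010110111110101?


Count differing positions: ^ . ^ ^ . . . ^ ^ . . . ^ ^ . = 7 differences

7


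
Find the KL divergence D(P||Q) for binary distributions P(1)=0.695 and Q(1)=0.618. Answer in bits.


KL = p*log2(p/q) + (1-p)*log2((1-p)/(1-q)) = 0.695*log2(0.695/0.618) + 0.305*log2(0.305/0.382) = 0.0187

0.0187 bits


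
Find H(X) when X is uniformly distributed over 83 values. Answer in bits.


H = log2(n) = log2(83) = 6.375

6.375 bits


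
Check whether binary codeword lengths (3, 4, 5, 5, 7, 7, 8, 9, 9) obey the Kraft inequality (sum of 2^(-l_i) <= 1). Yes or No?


Kraft sum = sum(2^(-l_i)) = 0.2734, need <= 1. Result: satisfied (a binary prefix-free code with these lengths exists)

Yes


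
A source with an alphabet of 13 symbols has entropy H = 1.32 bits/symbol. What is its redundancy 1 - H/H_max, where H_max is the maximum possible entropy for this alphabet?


H_max = log2(K) = log2(13) = 3.7004 bits/symbol. Redundancy = 1 - H/H_max = 1 - 1.32/3.7004 = 1 - 0.3567 = 0.6433

0.6433


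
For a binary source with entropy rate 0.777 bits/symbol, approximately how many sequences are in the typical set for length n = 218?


log2|A_typical| = nH = 218 * 0.777 = 169.386, so |A_typical| ~ 2^169.386 = 9.778e+50

9.778e+50


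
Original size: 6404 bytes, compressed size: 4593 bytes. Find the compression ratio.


Ratio = original / compressed = 6404 / 4593 = 1.3943

1.3943


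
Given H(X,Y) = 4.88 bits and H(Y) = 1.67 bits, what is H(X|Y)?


H(X|Y) = H(X,Y) - H(Y) = 4.88 - 1.67 = 3.21

3.21 bits


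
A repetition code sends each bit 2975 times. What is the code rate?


Rate = k/n = 1/2975

1/2975


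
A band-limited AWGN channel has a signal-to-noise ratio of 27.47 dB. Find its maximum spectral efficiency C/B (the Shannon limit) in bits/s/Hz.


SNR_linear = 10^(27.47/10) = 558.4702; C/B = log2(1 + SNR_linear) = log2(1 + 558.4702) = 9.1279

9.1279 bits/s/Hz


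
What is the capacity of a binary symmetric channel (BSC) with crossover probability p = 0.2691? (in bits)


H(p) = -p*log2(p) - (1-p)*log2(1-p) = -0.2691*log2(0.2691) - 0.7309*log2(0.7309) = 0.509618 + 0.330552 = 0.8402. C = 1 - H(p) = 1 - 0.8402 = 0.1598

0.1598 bits


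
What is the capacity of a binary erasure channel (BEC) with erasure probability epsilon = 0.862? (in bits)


C = 1 - epsilon = 1 - 0.862 = 0.138

0.138 bits


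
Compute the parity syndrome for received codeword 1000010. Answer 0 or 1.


Syndrome = XOR of all bits = 1 XOR 0 XOR 0 XOR 0 XOR 0 XOR 1 XOR 0 = 0

0


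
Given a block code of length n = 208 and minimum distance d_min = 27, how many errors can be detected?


Detection capability = d_min - 1 = 27 - 1 = 26

26 errors


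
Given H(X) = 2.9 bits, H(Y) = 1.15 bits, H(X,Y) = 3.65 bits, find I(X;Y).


I(X;Y) = H(X) + H(Y) - H(X,Y) = 2.9 + 1.15 - 3.65 = 0.4

0.4 bits


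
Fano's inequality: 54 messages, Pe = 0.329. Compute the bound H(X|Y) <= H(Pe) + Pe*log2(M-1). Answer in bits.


H(Pe) = -Pe*log2(Pe) - (1-Pe)*log2(1-Pe) = -0.329*log2(0.329) - 0.671*log2(0.671) = 0.527664 + 0.386238 = 0.9139. Pe*log2(M-1) = 0.329*log2(53) = 1.884486. Bound = H(Pe) + Pe*log2(M-1) = 0.527664 + 0.386238 + 1.884486 = 2.7984

2.7984 bits


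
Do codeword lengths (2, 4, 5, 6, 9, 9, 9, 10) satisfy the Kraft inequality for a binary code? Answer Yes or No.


Kraft sum = sum(2^(-l_i)) = 0.3662, need <= 1. Result: satisfied (a binary prefix-free code with these lengths exists)

Yes


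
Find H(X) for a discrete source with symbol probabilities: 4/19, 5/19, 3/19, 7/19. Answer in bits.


H = -sum(p_i * log2(p_i)). Terms: -(4/19)*log2(4/19) = 0.473248; -(5/19)*log2(5/19) = 0.506842; -(3/19)*log2(3/19) = 0.420468; -(7/19)*log2(7/19) = 0.530737. H = 0.473248 + 0.506842 + 0.420468 + 0.530737 = 1.9313

1.9313 bits


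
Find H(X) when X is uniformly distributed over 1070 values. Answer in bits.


H = log2(n) = log2(1070) = 10.0634

10.0634 bits


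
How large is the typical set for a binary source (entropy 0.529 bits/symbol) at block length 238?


log2|A_typical| = nH = 238 * 0.529 = 125.902, so |A_typical| ~ 2^125.902 = 7.948e+37

7.948e+37


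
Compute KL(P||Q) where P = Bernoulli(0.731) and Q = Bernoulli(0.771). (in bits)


KL = p*log2(p/q) + (1-p)*log2((1-p)/(1-q)) = 0.731*log2(0.731/0.771) + 0.269*log2(0.269/0.229) = 0.0063

0.0063 bits


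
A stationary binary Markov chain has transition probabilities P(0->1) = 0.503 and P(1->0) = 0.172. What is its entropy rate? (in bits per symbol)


Stationary distribution: pi_0 = p10/(p01+p10) = 0.2548, pi_1 = 0.7452. Entropy rate H' = pi_0*H(p01) + pi_1*H(p10) = 0.2548*1.0 + 0.7452*0.6623 = 0.7483

0.7483 bits/symbol


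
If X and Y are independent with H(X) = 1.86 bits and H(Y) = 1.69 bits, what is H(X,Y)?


For independent variables, H(X,Y) = H(X) + H(Y) = 1.86 + 1.69 = 3.55

3.55 bits


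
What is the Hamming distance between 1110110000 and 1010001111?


Count differing positions: . ^ . . ^ ^ ^ ^ ^ ^ = 7 differences

7


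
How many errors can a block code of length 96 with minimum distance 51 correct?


Correction capability = floor((d-1)/2) = floor((51-1)/2) = 25

25 errors


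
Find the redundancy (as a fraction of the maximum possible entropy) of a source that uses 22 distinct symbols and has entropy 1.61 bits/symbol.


H_max = log2(K) = log2(22) = 4.4594 bits/symbol. Redundancy = 1 - H/H_max = 1 - 1.61/4.4594 = 1 - 0.361 = 0.639

0.639


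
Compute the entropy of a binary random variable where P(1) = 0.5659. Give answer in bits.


H = -p*log2(p) - (1-p)*log2(1-p). -0.5659*log2(0.5659) = 0.464819; -0.4341*log2(0.4341) = 0.522613. H = 0.464819 + 0.522613 = 0.9874

0.9874 bits


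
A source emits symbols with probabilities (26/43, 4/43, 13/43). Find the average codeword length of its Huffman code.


Huffman construction (repeatedly merge the two least-probable nodes; each merge adds 1 bit to every symbol beneath it): 4/43 + 13/43 = 17/43; 17/43 + 26/43 = 1. Resulting codeword lengths (in the order the probabilities were given): (1, 2, 2). L_avg = sum(p_i * l_i) = 26/43*1 + 4/43*2 + 13/43*2 = 60/43 = 1.3953

1.3953 bits


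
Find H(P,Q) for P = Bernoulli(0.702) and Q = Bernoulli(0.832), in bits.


H(P,Q) = -p*log2(q) - (1-p)*log2(1-q). -0.702*log2(0.832) = 0.186272; -0.298*log2(0.168) = 0.766893. H(P,Q) = 0.186272 + 0.766893 = 0.9532

0.9532 bits


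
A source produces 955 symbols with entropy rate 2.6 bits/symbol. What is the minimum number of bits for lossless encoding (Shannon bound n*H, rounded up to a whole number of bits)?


Minimum bits >= n * H = 955 * 2.6 = 2483.0, rounded up to a whole number of bits = 2483

2483 bits


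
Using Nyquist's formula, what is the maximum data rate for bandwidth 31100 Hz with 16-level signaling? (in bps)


Rate = 2 * B * log2(M) = 2 * 31100 * 4.0 = 248800.0

248800.0 bps


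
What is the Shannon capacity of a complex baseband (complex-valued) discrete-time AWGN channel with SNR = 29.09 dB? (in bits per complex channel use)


SNR_linear = 10^(29.09/10) = 810.9611; C = log2(1 + SNR_linear) = log2(1 + 810.9611) = 9.6653

9.6653 bits/channel use


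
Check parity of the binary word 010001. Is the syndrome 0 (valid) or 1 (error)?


Syndrome = XOR of all bits = 0 XOR 1 XOR 0 XOR 0 XOR 0 XOR 1 = 0

0


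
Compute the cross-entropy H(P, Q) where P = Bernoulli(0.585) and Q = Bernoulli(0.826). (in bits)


H(P,Q) = -p*log2(q) - (1-p)*log2(1-q). -0.585*log2(0.826) = 0.161335; -0.415*log2(0.174) = 1.046979. H(P,Q) = 0.161335 + 1.046979 = 1.2083

1.2083 bits


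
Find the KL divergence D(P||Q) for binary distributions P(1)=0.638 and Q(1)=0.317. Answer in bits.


KL = p*log2(p/q) + (1-p)*log2((1-p)/(1-q)) = 0.638*log2(0.638/0.317) + 0.362*log2(0.362/0.683) = 0.3122

0.3122 bits


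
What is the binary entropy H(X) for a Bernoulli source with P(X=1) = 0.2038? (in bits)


H = -p*log2(p) - (1-p)*log2(1-p). -0.2038*log2(0.2038) = 0.467675; -0.7962*log2(0.7962) = 0.261788. H = 0.467675 + 0.261788 = 0.7295

0.7295 bits


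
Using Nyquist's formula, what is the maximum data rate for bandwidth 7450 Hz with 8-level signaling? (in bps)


Rate = 2 * B * log2(M) = 2 * 7450 * 3.0 = 44700.0

44700.0 bps


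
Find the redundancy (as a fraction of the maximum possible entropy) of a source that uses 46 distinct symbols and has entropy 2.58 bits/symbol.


H_max = log2(K) = log2(46) = 5.5236 bits/symbol. Redundancy = 1 - H/H_max = 1 - 2.58/5.5236 = 1 - 0.4671 = 0.5329

0.5329


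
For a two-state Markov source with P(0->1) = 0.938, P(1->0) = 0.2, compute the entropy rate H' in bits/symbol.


Stationary distribution: pi_0 = p10/(p01+p10) = 0.1757, pi_1 = 0.8243. Entropy rate H' = pi_0*H(p01) + pi_1*H(p10) = 0.1757*0.3353 + 0.8243*0.7219 = 0.654

0.654 bits/symbol


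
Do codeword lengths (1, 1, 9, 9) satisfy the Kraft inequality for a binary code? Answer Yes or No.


Kraft sum = sum(2^(-l_i)) = 1.0039, need <= 1. Result: violated (a binary prefix-free code with these lengths cannot exist)

No


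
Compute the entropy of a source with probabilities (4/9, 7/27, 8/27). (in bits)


H = -sum(p_i * log2(p_i)). Terms: -(4/9)*log2(4/9) = 0.519967; -(7/27)*log2(7/27) = 0.504916; -(8/27)*log2(8/27) = 0.519967. H = 0.519967 + 0.504916 + 0.519967 = 1.5448

1.5448 bits


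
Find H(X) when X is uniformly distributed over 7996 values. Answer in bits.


H = log2(n) = log2(7996) = 12.9651

12.9651 bits


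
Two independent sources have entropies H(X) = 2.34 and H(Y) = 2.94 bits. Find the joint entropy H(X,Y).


For independent variables, H(X,Y) = H(X) + H(Y) = 2.34 + 2.94 = 5.28

5.28 bits


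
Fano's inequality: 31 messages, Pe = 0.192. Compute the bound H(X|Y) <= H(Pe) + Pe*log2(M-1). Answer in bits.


H(Pe) = -Pe*log2(Pe) - (1-Pe)*log2(1-Pe) = -0.192*log2(0.192) - 0.808*log2(0.808) = 0.457118 + 0.248519 = 0.7056. Pe*log2(M-1) = 0.192*log2(30) = 0.942123. Bound = H(Pe) + Pe*log2(M-1) = 0.457118 + 0.248519 + 0.942123 = 1.6478

1.6478 bits


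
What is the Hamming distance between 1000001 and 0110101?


Count differing positions: ^ ^ ^ . ^ . . = 4 differences

4


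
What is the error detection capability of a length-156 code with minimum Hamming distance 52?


Detection capability = d_min - 1 = 52 - 1 = 51

51 errors


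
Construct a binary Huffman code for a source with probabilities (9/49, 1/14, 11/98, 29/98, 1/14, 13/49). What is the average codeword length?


Huffman construction (repeatedly merge the two least-probable nodes; each merge adds 1 bit to every symbol beneath it): 1/14 + 1/14 = 1/7; 11/98 + 1/7 = 25/98; 9/49 + 25/98 = 43/98; 13/49 + 29/98 = 55/98; 43/98 + 55/98 = 1. Resulting codeword lengths (in the order the probabilities were given): (2, 4, 3, 2, 4, 2). L_avg = sum(p_i * l_i) = 9/49*2 + 1/14*4 + 11/98*3 + 29/98*2 + 1/14*4 + 13/49*2 = 235/98 = 2.398

2.398 bits


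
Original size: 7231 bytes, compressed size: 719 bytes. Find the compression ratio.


Ratio = original / compressed = 7231 / 719 = 10.057

10.057


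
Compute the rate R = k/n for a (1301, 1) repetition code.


Rate = k/n = 1/1301

1/1301


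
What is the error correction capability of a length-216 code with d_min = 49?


Correction capability = floor((d-1)/2) = floor((49-1)/2) = 24

24 errors


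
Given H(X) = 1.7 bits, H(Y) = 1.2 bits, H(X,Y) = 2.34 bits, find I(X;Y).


I(X;Y) = H(X) + H(Y) - H(X,Y) = 1.7 + 1.2 - 2.34 = 0.56

0.56 bits


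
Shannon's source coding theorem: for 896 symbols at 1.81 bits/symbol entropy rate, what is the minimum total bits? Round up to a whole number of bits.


Minimum bits >= n * H = 896 * 1.81 = 1621.76, rounded up to a whole number of bits = 1622

1622 bits


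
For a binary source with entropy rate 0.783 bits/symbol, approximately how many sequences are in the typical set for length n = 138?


log2|A_typical| = nH = 138 * 0.783 = 108.054, so |A_typical| ~ 2^108.054 = 3.369e+32

3.369e+32


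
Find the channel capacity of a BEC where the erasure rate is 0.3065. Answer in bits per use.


C = 1 - epsilon = 1 - 0.3065 = 0.6935

0.6935 bits


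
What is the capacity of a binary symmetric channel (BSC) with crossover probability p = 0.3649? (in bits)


H(p) = -p*log2(p) - (1-p)*log2(1-p) = -0.3649*log2(0.3649) - 0.6351*log2(0.6351) = 0.530720 + 0.415955 = 0.9467. C = 1 - H(p) = 1 - 0.9467 = 0.0533

0.0533 bits


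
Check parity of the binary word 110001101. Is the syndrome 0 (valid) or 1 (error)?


Syndrome = XOR of all bits = 1 XOR 1 XOR 0 XOR 0 XOR 0 XOR 1 XOR 1 XOR 0 XOR 1 = 1

1


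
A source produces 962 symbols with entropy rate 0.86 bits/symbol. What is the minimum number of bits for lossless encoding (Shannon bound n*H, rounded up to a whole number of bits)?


Minimum bits >= n * H = 962 * 0.86 = 827.32, rounded up to a whole number of bits = 828

828 bits


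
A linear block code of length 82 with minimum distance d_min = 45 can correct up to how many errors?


Correction capability = floor((d-1)/2) = floor((45-1)/2) = 22

22 errors


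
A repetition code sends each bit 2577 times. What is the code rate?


Rate = k/n = 1/2577

1/2577


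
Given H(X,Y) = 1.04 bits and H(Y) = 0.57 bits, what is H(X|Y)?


H(X|Y) = H(X,Y) - H(Y) = 1.04 - 0.57 = 0.47

0.47 bits


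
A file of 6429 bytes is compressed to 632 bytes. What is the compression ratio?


Ratio = original / compressed = 6429 / 632 = 10.1725

10.1725


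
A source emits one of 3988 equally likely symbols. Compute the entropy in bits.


H = log2(n) = log2(3988) = 11.9614

11.9614 bits


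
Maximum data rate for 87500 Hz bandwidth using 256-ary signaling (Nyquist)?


Rate = 2 * B * log2(M) = 2 * 87500 * 8.0 = 1400000.0

1400000.0 bps


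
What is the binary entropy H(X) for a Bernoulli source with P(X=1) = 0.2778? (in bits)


H = -p*log2(p) - (1-p)*log2(1-p). -0.2778*log2(0.2778) = 0.513341; -0.7222*log2(0.7222) = 0.339094. H = 0.513341 + 0.339094 = 0.8524

0.8524 bits


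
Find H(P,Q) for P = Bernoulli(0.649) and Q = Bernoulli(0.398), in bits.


H(P,Q) = -p*log2(q) - (1-p)*log2(1-q). -0.649*log2(0.398) = 0.862625; -0.351*log2(0.602) = 0.256990. H(P,Q) = 0.862625 + 0.256990 = 1.1196

1.1196 bits


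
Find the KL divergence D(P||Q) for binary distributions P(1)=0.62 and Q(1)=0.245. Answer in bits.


KL = p*log2(p/q) + (1-p)*log2((1-p)/(1-q)) = 0.62*log2(0.62/0.245) + 0.38*log2(0.38/0.755) = 0.4541

0.4541 bits


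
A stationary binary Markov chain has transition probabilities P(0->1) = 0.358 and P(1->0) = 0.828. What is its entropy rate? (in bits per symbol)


Stationary distribution: pi_0 = p10/(p01+p10) = 0.6981, pi_1 = 0.3019. Entropy rate H' = pi_0*H(p01) + pi_1*H(p10) = 0.6981*0.941 + 0.3019*0.6623 = 0.8569

0.8569 bits/symbol


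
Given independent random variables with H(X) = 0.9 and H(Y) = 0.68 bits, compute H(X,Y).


For independent variables, H(X,Y) = H(X) + H(Y) = 0.9 + 0.68 = 1.58

1.58 bits


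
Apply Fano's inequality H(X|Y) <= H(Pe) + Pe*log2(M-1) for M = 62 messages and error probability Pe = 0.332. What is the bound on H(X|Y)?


H(Pe) = -Pe*log2(Pe) - (1-Pe)*log2(1-Pe) = -0.332*log2(0.332) - 0.668*log2(0.668) = 0.528127 + 0.388829 = 0.917. Pe*log2(M-1) = 0.332*log2(61) = 1.969005. Bound = H(Pe) + Pe*log2(M-1) = 0.528127 + 0.388829 + 1.969005 = 2.886

2.886 bits


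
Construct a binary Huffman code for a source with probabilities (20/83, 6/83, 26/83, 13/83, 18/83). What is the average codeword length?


Huffman construction (repeatedly merge the two least-probable nodes; each merge adds 1 bit to every symbol beneath it): 6/83 + 13/83 = 19/83; 18/83 + 19/83 = 37/83; 20/83 + 26/83 = 46/83; 37/83 + 46/83 = 1. Resulting codeword lengths (in the order the probabilities were given): (2, 3, 2, 3, 2). L_avg = sum(p_i * l_i) = 20/83*2 + 6/83*3 + 26/83*2 + 13/83*3 + 18/83*2 = 185/83 = 2.2289

2.2289 bits


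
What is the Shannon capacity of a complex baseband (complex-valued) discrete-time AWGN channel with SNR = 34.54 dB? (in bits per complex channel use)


SNR_linear = 10^(34.54/10) = 2844.4611; C = log2(1 + SNR_linear) = log2(1 + 2844.4611) = 11.4744

11.4744 bits/channel use


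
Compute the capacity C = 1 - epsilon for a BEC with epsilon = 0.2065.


C = 1 - epsilon = 1 - 0.2065 = 0.7935

0.7935 bits


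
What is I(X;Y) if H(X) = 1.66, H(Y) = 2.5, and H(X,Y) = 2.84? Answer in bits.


I(X;Y) = H(X) + H(Y) - H(X,Y) = 1.66 + 2.5 - 2.84 = 1.32

1.32 bits


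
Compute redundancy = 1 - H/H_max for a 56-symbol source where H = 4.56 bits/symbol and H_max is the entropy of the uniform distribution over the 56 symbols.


H_max = log2(K) = log2(56) = 5.8074 bits/symbol. Redundancy = 1 - H/H_max = 1 - 4.56/5.8074 = 1 - 0.7852 = 0.2148

0.2148


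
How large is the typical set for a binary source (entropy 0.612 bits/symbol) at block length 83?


log2|A_typical| = nH = 83 * 0.612 = 50.796, so |A_typical| ~ 2^50.796 = 1.955e+15

1.955e+15


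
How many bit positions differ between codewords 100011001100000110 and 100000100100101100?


Count differing positions: . . . . ^ ^ ^ . ^ . . . ^ . ^ . ^ . = 7 differences

7


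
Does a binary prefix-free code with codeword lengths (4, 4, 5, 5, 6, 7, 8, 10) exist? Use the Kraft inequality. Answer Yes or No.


Kraft sum = sum(2^(-l_i)) = 0.2158, need <= 1. Result: satisfied (a binary prefix-free code with these lengths exists)

Yes


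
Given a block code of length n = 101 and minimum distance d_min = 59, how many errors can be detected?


Detection capability = d_min - 1 = 59 - 1 = 58

58 errors


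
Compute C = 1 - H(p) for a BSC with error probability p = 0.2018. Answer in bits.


H(p) = -p*log2(p) - (1-p)*log2(1-p) = -0.2018*log2(0.2018) - 0.7982*log2(0.7982) = 0.465957 + 0.259557 = 0.7255. C = 1 - H(p) = 1 - 0.7255 = 0.2745

0.2745 bits


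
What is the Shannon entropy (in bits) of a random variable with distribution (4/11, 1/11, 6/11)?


H = -sum(p_i * log2(p_i)). Terms: -(4/11)*log2(4/11) = 0.530702; -(1/11)*log2(1/11) = 0.314494; -(6/11)*log2(6/11) = 0.476983. H = 0.530702 + 0.314494 + 0.476983 = 1.3222

1.3222 bits


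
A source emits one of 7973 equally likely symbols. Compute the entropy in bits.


H = log2(n) = log2(7973) = 12.9609

12.9609 bits


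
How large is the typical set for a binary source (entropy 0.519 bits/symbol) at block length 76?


log2|A_typical| = nH = 76 * 0.519 = 39.444, so |A_typical| ~ 2^39.444 = 7.479e+11

7.479e+11


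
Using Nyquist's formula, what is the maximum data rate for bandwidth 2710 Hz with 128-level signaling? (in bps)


Rate = 2 * B * log2(M) = 2 * 2710 * 7.0 = 37940.0

37940.0 bps


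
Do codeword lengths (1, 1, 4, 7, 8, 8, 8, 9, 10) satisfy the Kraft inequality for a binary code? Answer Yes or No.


Kraft sum = sum(2^(-l_i)) = 1.085, need <= 1. Result: violated (a binary prefix-free code with these lengths cannot exist)

No


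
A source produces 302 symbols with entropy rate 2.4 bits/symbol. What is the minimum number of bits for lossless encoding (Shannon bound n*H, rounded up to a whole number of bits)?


Minimum bits >= n * H = 302 * 2.4 = 724.8, rounded up to a whole number of bits = 725

725 bits


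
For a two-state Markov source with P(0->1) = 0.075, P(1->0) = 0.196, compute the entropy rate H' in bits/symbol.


Stationary distribution: pi_0 = p10/(p01+p10) = 0.7232, pi_1 = 0.2768. Entropy rate H' = pi_0*H(p01) + pi_1*H(p10) = 0.7232*0.3843 + 0.2768*0.7139 = 0.4755

0.4755 bits/symbol


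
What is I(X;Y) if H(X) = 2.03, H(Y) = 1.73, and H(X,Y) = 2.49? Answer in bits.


I(X;Y) = H(X) + H(Y) - H(X,Y) = 2.03 + 1.73 - 2.49 = 1.27

1.27 bits


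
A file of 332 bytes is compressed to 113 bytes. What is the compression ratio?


Ratio = original / compressed = 332 / 113 = 2.9381

2.9381


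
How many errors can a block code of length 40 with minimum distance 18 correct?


Correction capability = floor((d-1)/2) = floor((18-1)/2) = 8

8 errors


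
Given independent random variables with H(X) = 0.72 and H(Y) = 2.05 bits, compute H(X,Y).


For independent variables, H(X,Y) = H(X) + H(Y) = 0.72 + 2.05 = 2.77

2.77 bits


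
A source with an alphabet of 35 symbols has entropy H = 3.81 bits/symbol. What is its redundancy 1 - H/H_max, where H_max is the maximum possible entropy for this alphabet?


H_max = log2(K) = log2(35) = 5.1293 bits/symbol. Redundancy = 1 - H/H_max = 1 - 3.81/5.1293 = 1 - 0.7428 = 0.2572

0.2572


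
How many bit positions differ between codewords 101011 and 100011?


Count differing positions: . . ^ . . . = 1 differences

1


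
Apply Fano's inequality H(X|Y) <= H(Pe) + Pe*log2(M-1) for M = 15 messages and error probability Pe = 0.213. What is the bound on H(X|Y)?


H(Pe) = -Pe*log2(Pe) - (1-Pe)*log2(1-Pe) = -0.213*log2(0.213) - 0.787*log2(0.787) = 0.475219 + 0.271959 = 0.7472. Pe*log2(M-1) = 0.213*log2(14) = 0.810967. Bound = H(Pe) + Pe*log2(M-1) = 0.475219 + 0.271959 + 0.810967 = 1.5581

1.5581 bits


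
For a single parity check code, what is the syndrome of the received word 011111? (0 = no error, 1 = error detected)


Syndrome = XOR of all bits = 0 XOR 1 XOR 1 XOR 1 XOR 1 XOR 1 = 1

1


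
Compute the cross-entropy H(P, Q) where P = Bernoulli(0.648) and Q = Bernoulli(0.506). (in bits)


H(P,Q) = -p*log2(q) - (1-p)*log2(1-q). -0.648*log2(0.506) = 0.636848; -0.352*log2(0.494) = 0.358131. H(P,Q) = 0.636848 + 0.358131 = 0.995

0.995 bits


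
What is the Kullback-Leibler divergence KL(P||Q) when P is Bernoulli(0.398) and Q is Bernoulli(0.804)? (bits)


KL = p*log2(p/q) + (1-p)*log2((1-p)/(1-q)) = 0.398*log2(0.398/0.804) + 0.602*log2(0.602/0.196) = 0.5708

0.5708 bits
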